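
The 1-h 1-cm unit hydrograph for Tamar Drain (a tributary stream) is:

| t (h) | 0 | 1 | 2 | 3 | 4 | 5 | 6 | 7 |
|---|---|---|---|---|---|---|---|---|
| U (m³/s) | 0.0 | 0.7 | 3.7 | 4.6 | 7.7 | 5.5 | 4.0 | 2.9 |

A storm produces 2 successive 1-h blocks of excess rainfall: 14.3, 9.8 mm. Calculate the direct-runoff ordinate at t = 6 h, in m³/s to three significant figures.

Q ≈ 11.1 m³/s

By discrete convolution, Q_j = Σ (P_i / 10 mm) · U_{j−i}.
At t = 6 h (j=6): Q = (14.3/10)·4.0 + (9.8/10)·5.5 = 11.1 m³/s.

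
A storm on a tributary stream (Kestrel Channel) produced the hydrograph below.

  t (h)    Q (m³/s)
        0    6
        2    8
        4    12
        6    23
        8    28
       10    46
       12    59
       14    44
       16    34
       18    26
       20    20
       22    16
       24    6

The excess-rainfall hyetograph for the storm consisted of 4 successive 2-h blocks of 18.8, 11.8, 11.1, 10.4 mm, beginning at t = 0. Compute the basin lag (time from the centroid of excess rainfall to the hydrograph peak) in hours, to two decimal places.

t_L ≈ 8.50 h

Centroid of excess rainfall: t_c = Σ P_i·t̄_i / ΣP_i = 3.5029 h (block centres at 1, 3, 5, 7 h).
Hydrograph peak occurs at t = 12 h, so basin lag t_L = 12 − 3.5029 = 8.50 h.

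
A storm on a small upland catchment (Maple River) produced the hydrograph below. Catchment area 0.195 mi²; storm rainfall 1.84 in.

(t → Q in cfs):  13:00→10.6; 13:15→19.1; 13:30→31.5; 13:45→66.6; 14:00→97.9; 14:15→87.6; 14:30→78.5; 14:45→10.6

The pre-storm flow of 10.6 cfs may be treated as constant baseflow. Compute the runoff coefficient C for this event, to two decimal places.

C ≈ 0.34

ΣQ_DR = 317.6 cfs; V = ΣQ_DR·Δt = 2.858 × 10^5 ft³.
Runoff depth d = V / A = 0.6310 in.
C = d / P = 0.6310 / 1.84 = 0.34.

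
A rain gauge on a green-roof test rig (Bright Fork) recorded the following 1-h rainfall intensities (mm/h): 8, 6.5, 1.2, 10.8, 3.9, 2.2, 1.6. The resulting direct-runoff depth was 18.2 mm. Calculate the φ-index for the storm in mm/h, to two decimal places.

φ ≈ 2.75 mm/h

Only the 4 blocks with intensity above φ contribute runoff: 8, 6.5, 10.8, 3.9 mm/h.
Σ(I−φ)·Δt = d  ⇒  (8+6.5+10.8+3.9 − 4φ)·1 = 18.2
φ = (29.20 − 18.2/1) / 4 = 2.75 mm/h.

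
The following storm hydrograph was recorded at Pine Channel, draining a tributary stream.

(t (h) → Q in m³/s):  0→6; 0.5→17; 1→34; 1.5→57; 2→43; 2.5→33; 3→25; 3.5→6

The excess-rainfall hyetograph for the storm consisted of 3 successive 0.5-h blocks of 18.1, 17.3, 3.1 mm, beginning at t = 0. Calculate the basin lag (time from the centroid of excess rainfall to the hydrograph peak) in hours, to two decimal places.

Centroid of excess rainfall: t_c = Σ P_i·t̄_i / ΣP_i = 0.5552 h (block centres at 0.25, 0.75, 1.25 h).
Hydrograph peak occurs at t = 1.5 h, so basin lag t_L = 1.5 − 0.5552 = 0.94 h.

t_L ≈ 0.94 h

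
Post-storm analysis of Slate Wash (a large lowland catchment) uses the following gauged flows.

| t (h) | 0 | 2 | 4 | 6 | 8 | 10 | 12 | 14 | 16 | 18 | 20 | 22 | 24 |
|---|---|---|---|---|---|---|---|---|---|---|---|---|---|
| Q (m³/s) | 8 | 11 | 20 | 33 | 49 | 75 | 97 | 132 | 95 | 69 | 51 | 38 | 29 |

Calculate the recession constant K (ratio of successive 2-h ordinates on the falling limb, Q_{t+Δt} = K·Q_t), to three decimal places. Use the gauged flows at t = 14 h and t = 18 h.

K ≈ 0.723

Using the recession-limb readings at t = 14 h and t = 18 h: Q falls from 132 to 69 m³/s over 2 intervals.
K = (Q₂/Q₁)^(1/2) = (69/132)^(1/2) = 0.723.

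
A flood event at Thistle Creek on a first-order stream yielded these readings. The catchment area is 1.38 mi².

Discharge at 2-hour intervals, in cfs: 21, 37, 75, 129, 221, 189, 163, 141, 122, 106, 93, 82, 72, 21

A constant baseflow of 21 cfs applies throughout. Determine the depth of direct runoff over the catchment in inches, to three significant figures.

d ≈ 2.65 in

Direct runoff: 0.0, 16.0, 54.0, 108.0, 200.0, 168.0, 142.0, 120.0, 101.0, 85.0, 72.0, 61.0, 51.0, 0.0 cfs; ΣQ_DR = 1178 cfs.
V = ΣQ_DR · Δt = 1178 × 7200 s = 8.482 × 10^6 ft³.
Over A = 1.38 mi², depth = V / A = 2.65 in.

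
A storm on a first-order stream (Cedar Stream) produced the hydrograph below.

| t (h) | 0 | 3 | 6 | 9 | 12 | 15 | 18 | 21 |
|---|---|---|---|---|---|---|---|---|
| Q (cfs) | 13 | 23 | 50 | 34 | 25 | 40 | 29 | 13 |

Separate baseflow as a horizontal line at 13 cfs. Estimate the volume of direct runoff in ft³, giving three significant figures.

V ≈ 1.33 × 10^6 ft³

Direct-runoff ordinates (Q − Q_b): 0.0, 10.0, 37.0, 21.0, 12.0, 27.0, 16.0, 0.0 cfs.
ΣQ_DR = 123.0 cfs.
With Δt = 3 h = 10800 s, V = ΣQ_DR · Δt = 123.0 × 10800 = 1.33 × 10^6 ft³.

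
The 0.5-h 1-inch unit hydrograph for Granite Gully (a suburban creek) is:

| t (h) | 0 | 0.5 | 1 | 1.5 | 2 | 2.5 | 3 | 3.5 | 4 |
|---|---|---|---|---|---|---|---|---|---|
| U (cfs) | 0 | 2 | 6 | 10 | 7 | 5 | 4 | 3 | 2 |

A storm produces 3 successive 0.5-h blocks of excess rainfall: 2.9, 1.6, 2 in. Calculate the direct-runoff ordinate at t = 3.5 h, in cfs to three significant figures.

Q ≈ 25.1 cfs

By discrete convolution, Q_j = Σ (P_i / 1 in) · U_{j−i}.
At t = 3.5 h (j=7): Q = (2.9/1)·3 + (1.6/1)·4 + (2/1)·5 = 25.1 cfs.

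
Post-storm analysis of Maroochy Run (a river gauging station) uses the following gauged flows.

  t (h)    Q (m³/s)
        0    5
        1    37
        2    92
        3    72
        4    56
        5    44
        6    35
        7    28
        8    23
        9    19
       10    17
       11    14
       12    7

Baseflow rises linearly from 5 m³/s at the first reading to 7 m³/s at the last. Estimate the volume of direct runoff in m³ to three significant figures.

Direct-runoff ordinates (Q − Q_b): 0.00, 31.83, 86.67, 66.50, 50.33, 38.17, 29.00, 21.83, 16.67, 12.50, 10.33, 7.17, 0.00 m³/s.
ΣQ_DR = 371.0 m³/s.
With Δt = 1 h = 3600 s, V = ΣQ_DR · Δt = 371.0 × 3600 = 1.34 × 10^6 m³.

V ≈ 1.34 × 10^6 m³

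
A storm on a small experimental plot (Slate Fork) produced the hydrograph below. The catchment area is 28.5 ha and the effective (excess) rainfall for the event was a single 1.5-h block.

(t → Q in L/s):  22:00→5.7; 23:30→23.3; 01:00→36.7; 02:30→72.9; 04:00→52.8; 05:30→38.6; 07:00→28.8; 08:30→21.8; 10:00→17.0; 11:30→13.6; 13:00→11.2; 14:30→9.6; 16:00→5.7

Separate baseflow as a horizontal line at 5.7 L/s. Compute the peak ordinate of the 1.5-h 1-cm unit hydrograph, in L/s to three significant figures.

U_p ≈ 135 L/s

Direct runoff: 0.0, 17.6, 31.0, 67.2, 47.1, 32.9, 23.1, 16.1, 11.3, 7.9, 5.5, 3.9, 0.0 L/s; ΣQ_DR = 263.6 L/s, peak = 67.2 L/s.
Runoff depth d = ΣQ_DR·Δt / A = 263.6 × 5400 / (28.5 ha) = 4.995 mm.
The 1-cm UH is the DRH scaled by (10 mm)/d, so U_p = 67.2 × 10/4.995 = 135 L/s.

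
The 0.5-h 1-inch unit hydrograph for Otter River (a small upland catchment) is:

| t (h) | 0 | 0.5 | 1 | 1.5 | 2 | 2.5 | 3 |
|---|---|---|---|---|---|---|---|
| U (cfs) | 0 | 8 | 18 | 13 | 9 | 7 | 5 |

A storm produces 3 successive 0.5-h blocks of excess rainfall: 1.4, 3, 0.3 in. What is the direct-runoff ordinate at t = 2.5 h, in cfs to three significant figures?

By discrete convolution, Q_j = Σ (P_i / 1 in) · U_{j−i}.
At t = 2.5 h (j=5): Q = (1.4/1)·7 + (3/1)·9 + (0.3/1)·13 = 40.7 cfs.

Q ≈ 40.7 cfs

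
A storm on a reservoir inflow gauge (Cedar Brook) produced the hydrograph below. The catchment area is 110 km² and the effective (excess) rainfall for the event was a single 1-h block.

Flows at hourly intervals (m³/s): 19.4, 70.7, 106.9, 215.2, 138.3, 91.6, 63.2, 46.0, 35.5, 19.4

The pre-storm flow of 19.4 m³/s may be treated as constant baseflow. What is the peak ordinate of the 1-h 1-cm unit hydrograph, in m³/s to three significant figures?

U_p ≈ 97.7 m³/s

Direct runoff: 0.0, 51.3, 87.5, 195.8, 118.9, 72.2, 43.8, 26.6, 16.1, 0.0 m³/s; ΣQ_DR = 612.2 m³/s, peak = 195.8 m³/s.
Runoff depth d = ΣQ_DR·Δt / A = 612.2 × 3600 / (110 km²) = 20.04 mm.
The 1-cm UH is the DRH scaled by (10 mm)/d, so U_p = 195.8 × 10/20.04 = 97.7 m³/s.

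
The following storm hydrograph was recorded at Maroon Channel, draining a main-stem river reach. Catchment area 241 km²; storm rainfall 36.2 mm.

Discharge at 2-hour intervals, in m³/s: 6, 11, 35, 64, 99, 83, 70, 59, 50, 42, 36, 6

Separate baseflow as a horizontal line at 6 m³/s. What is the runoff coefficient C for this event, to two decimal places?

ΣQ_DR = 489.0 m³/s; V = ΣQ_DR·Δt = 3.521 × 10^6 m³.
Runoff depth d = V / A = 14.61 mm.
C = d / P = 14.61 / 36.2 = 0.40.

C ≈ 0.40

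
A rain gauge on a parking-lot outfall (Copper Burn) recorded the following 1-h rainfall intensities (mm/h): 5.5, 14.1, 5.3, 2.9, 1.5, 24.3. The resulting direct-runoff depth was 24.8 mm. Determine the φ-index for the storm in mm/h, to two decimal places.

φ ≈ 6.80 mm/h

Only the 2 blocks with intensity above φ contribute runoff: 14.1, 24.3 mm/h.
Σ(I−φ)·Δt = d  ⇒  (14.1+24.3 − 2φ)·1 = 24.8
φ = (38.40 − 24.8/1) / 2 = 6.80 mm/h.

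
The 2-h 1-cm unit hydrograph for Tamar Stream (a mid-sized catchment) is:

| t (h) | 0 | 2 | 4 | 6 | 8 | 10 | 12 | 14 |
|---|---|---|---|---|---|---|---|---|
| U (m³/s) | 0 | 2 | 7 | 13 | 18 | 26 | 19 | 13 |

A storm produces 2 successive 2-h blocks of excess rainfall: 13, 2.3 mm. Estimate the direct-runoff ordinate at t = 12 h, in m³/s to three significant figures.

By discrete convolution, Q_j = Σ (P_i / 10 mm) · U_{j−i}.
At t = 12 h (j=6): Q = (13/10)·19 + (2.3/10)·26 = 30.7 m³/s.

Q ≈ 30.7 m³/s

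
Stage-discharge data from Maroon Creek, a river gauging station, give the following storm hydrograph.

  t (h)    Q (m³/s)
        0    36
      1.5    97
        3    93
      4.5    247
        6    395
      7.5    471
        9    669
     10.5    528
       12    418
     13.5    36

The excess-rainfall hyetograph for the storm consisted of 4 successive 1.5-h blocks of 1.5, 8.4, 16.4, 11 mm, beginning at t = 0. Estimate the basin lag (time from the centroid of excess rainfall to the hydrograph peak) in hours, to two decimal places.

t_L ≈ 5.27 h

Centroid of excess rainfall: t_c = Σ P_i·t̄_i / ΣP_i = 3.7339 h (block centres at 0.75, 2.25, 3.75, 5.25 h).
Hydrograph peak occurs at t = 9 h, so basin lag t_L = 9 − 3.7339 = 5.27 h.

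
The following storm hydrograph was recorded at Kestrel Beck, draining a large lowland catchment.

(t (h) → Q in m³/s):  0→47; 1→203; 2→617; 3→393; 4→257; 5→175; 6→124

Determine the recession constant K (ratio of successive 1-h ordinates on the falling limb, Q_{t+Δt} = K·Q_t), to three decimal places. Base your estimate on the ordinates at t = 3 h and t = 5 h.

K ≈ 0.667

Using the recession-limb readings at t = 3 h and t = 5 h: Q falls from 393 to 175 m³/s over 2 intervals.
K = (Q₂/Q₁)^(1/2) = (175/393)^(1/2) = 0.667.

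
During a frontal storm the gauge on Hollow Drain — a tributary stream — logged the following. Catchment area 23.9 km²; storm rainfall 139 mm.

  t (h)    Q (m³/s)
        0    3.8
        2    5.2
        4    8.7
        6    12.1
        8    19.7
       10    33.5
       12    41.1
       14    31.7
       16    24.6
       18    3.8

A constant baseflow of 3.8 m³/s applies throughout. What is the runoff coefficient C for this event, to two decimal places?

ΣQ_DR = 146.2 m³/s; V = ΣQ_DR·Δt = 1.053 × 10^6 m³.
Runoff depth d = V / A = 44.04 mm.
C = d / P = 44.04 / 139 = 0.32.

C ≈ 0.32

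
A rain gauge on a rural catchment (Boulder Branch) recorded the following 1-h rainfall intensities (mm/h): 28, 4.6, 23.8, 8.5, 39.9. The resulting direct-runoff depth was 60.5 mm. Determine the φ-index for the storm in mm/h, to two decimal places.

Only the 3 blocks with intensity above φ contribute runoff: 28, 23.8, 39.9 mm/h.
Σ(I−φ)·Δt = d  ⇒  (28+23.8+39.9 − 3φ)·1 = 60.5
φ = (91.70 − 60.5/1) / 3 = 10.40 mm/h.

φ ≈ 10.40 mm/h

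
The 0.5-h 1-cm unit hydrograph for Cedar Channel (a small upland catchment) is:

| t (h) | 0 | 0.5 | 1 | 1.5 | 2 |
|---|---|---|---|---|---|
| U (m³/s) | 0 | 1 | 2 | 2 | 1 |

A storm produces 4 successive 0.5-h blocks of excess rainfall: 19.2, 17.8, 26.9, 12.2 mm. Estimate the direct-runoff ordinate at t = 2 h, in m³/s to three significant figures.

By discrete convolution, Q_j = Σ (P_i / 10 mm) · U_{j−i}.
At t = 2 h (j=4): Q = (19.2/10)·1 + (17.8/10)·2 + (26.9/10)·2 + (12.2/10)·1 = 12.1 m³/s.

Q ≈ 12.1 m³/s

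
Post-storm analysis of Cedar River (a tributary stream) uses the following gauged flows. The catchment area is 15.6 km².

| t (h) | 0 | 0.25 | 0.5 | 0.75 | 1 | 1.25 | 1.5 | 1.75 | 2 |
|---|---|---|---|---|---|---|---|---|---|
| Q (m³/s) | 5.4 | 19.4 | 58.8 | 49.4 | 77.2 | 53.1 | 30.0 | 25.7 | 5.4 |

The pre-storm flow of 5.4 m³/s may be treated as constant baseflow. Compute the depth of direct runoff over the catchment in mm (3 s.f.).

Direct runoff: 0.0, 14.0, 53.4, 44.0, 71.8, 47.7, 24.6, 20.3, 0.0 m³/s; ΣQ_DR = 275.8 m³/s.
V = ΣQ_DR · Δt = 275.8 × 900 s = 2.482 × 10^5 m³.
Over A = 15.6 km², depth = V / A = 15.9 mm.

d ≈ 15.9 mm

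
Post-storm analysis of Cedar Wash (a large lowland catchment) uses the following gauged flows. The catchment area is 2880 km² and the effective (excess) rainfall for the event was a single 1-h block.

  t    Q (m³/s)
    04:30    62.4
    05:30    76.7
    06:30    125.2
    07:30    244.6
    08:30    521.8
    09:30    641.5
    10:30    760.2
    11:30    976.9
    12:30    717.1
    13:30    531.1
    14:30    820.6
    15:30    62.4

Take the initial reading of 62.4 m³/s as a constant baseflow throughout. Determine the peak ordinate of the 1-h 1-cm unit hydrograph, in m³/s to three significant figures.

Direct runoff: 0.0, 14.3, 62.8, 182.2, 459.4, 579.1, 697.8, 914.5, 654.7, 468.7, 758.2, 0.0 m³/s; ΣQ_DR = 4792 m³/s, peak = 914.5 m³/s.
Runoff depth d = ΣQ_DR·Δt / A = 4792 × 3600 / (2880 km²) = 5.990 mm.
The 1-cm UH is the DRH scaled by (10 mm)/d, so U_p = 914.5 × 10/5.990 = 1530 m³/s.

U_p ≈ 1530 m³/s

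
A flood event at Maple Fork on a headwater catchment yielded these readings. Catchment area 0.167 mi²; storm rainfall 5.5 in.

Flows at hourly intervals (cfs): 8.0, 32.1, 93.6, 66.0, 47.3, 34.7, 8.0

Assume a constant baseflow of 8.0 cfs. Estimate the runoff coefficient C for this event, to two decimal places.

ΣQ_DR = 233.7 cfs; V = ΣQ_DR·Δt = 8.413 × 10^5 ft³.
Runoff depth d = V / A = 2.168 in.
C = d / P = 2.168 / 5.5 = 0.39.

C ≈ 0.39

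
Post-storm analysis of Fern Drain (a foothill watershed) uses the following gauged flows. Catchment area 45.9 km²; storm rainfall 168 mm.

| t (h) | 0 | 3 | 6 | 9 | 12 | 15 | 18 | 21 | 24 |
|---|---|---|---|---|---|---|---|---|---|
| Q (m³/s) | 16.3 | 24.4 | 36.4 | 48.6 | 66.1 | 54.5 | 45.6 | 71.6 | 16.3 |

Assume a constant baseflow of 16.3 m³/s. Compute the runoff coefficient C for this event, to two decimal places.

ΣQ_DR = 233.1 m³/s; V = ΣQ_DR·Δt = 2.517 × 10^6 m³.
Runoff depth d = V / A = 54.85 mm.
C = d / P = 54.85 / 168 = 0.33.

C ≈ 0.33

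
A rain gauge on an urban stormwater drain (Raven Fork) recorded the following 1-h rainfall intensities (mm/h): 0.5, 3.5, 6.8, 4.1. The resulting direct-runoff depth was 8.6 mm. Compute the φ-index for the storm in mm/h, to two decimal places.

Only the 3 blocks with intensity above φ contribute runoff: 3.5, 6.8, 4.1 mm/h.
Σ(I−φ)·Δt = d  ⇒  (3.5+6.8+4.1 − 3φ)·1 = 8.6
φ = (14.40 − 8.6/1) / 3 = 1.93 mm/h.

φ ≈ 1.93 mm/h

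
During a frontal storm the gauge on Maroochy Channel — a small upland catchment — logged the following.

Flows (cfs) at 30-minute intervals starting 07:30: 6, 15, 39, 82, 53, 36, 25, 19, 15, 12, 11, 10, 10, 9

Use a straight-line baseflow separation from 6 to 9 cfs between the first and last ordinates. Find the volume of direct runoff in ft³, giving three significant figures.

V ≈ 4.27 × 10^5 ft³

Direct-runoff ordinates (Q − Q_b): 0.00, 8.77, 32.54, 75.31, 46.08, 28.85, 17.62, 11.38, 7.15, 3.92, 2.69, 1.46, 1.23, 0.00 cfs.
ΣQ_DR = 237.0 cfs.
With Δt = 0.5 h = 1800 s, V = ΣQ_DR · Δt = 237.0 × 1800 = 4.27 × 10^5 ft³.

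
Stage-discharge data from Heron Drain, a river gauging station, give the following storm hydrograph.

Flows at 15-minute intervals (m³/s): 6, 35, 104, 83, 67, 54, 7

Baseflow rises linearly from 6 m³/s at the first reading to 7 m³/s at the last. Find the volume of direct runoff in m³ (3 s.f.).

Direct-runoff ordinates (Q − Q_b): 0.00, 28.83, 97.67, 76.50, 60.33, 47.17, 0.00 m³/s.
ΣQ_DR = 310.5 m³/s.
With Δt = 0.25 h = 900 s, V = ΣQ_DR · Δt = 310.5 × 900 = 2.79 × 10^5 m³.

V ≈ 2.79 × 10^5 m³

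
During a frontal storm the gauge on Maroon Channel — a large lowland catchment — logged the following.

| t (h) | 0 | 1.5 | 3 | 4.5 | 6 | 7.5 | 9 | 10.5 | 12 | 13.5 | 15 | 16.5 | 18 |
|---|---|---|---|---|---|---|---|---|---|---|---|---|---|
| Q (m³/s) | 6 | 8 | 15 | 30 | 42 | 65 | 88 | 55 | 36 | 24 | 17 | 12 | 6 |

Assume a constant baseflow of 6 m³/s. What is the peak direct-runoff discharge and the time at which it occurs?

Q_p = 82.0 m³/s at t = 9 h

Subtracting baseflow gives direct-runoff ordinates: 0.0, 2.0, 9.0, 24.0, 36.0, 59.0, 82.0, 49.0, 30.0, 18.0, 11.0, 6.0, 0.0 m³/s.
The maximum is 82.0 m³/s, occurring at the reading for t = 9 h.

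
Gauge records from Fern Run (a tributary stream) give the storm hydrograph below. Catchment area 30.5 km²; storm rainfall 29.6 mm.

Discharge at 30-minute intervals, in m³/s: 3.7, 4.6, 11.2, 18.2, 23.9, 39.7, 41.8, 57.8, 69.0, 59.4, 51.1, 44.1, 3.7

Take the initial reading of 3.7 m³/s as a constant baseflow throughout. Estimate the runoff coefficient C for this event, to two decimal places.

ΣQ_DR = 380.1 m³/s; V = ΣQ_DR·Δt = 6.842 × 10^5 m³.
Runoff depth d = V / A = 22.43 mm.
C = d / P = 22.43 / 29.6 = 0.76.

C ≈ 0.76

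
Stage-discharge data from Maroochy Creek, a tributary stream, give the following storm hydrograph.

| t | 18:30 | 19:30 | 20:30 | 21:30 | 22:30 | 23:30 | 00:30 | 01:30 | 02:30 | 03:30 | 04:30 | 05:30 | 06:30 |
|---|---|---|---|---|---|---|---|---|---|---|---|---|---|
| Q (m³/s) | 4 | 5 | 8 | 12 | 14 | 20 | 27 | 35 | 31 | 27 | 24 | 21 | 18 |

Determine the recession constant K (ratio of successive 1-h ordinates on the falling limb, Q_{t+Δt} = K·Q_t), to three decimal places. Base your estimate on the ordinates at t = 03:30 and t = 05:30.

K ≈ 0.882

Using the recession-limb readings at t = 03:30 and t = 05:30: Q falls from 27 to 21 m³/s over 2 intervals.
K = (Q₂/Q₁)^(1/2) = (21/27)^(1/2) = 0.882.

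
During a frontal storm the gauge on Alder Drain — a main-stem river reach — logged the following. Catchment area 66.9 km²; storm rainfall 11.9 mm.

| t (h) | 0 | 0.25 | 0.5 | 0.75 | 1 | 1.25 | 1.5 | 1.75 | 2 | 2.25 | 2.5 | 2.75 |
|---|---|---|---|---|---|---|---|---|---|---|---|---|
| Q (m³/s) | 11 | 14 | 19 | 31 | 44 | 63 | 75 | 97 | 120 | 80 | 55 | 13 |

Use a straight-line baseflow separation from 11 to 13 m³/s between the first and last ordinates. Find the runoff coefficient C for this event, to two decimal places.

C ≈ 0.54

ΣQ_DR = 478.0 m³/s; V = ΣQ_DR·Δt = 4.302 × 10^5 m³.
Runoff depth d = V / A = 6.430 mm.
C = d / P = 6.430 / 11.9 = 0.54.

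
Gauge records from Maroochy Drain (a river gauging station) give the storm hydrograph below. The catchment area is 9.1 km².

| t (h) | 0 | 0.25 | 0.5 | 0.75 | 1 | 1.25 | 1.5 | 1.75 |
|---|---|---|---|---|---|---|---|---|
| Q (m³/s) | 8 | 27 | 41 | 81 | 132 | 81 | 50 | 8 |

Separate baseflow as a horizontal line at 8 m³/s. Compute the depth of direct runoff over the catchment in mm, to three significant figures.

Direct runoff: 0.0, 19.0, 33.0, 73.0, 124.0, 73.0, 42.0, 0.0 m³/s; ΣQ_DR = 364.0 m³/s.
V = ΣQ_DR · Δt = 364.0 × 900 s = 3.276 × 10^5 m³.
Over A = 9.1 km², depth = V / A = 36.0 mm.

d ≈ 36.0 mm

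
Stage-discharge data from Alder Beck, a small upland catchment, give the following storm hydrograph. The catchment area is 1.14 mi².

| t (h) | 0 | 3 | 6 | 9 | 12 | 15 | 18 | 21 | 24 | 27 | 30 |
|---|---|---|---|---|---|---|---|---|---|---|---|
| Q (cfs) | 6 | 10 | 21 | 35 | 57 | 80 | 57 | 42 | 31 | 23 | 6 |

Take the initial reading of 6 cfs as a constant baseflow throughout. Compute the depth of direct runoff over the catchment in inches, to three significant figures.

Direct runoff: 0.0, 4.0, 15.0, 29.0, 51.0, 74.0, 51.0, 36.0, 25.0, 17.0, 0.0 cfs; ΣQ_DR = 302.0 cfs.
V = ΣQ_DR · Δt = 302.0 × 10800 s = 3.262 × 10^6 ft³.
Over A = 1.14 mi², depth = V / A = 1.23 in.

d ≈ 1.23 in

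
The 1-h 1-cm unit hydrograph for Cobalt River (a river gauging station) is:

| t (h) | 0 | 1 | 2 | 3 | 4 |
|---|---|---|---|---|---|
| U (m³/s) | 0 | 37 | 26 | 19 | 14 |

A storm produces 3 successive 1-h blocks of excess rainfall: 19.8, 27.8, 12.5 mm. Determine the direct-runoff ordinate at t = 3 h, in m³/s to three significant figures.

By discrete convolution, Q_j = Σ (P_i / 10 mm) · U_{j−i}.
At t = 3 h (j=3): Q = (19.8/10)·19 + (27.8/10)·26 + (12.5/10)·37 = 156 m³/s.

Q ≈ 156 m³/s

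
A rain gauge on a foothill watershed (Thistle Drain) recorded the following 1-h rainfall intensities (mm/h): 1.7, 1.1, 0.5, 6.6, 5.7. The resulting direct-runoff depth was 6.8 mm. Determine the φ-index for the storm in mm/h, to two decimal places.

Only the 2 blocks with intensity above φ contribute runoff: 6.6, 5.7 mm/h.
Σ(I−φ)·Δt = d  ⇒  (6.6+5.7 − 2φ)·1 = 6.8
φ = (12.30 − 6.8/1) / 2 = 2.75 mm/h.

φ ≈ 2.75 mm/h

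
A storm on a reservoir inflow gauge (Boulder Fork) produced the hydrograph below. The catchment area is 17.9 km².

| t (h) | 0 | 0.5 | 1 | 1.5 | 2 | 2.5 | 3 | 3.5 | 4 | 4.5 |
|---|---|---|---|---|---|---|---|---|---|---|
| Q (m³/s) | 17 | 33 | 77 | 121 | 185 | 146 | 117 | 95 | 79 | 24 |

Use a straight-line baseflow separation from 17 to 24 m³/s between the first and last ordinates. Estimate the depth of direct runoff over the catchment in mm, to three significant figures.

Direct runoff: 0.00, 15.22, 58.44, 101.67, 164.89, 125.11, 95.33, 72.56, 55.78, 0.00 m³/s; ΣQ_DR = 689.0 m³/s.
V = ΣQ_DR · Δt = 689.0 × 1800 s = 1.240 × 10^6 m³.
Over A = 17.9 km², depth = V / A = 69.3 mm.

d ≈ 69.3 mm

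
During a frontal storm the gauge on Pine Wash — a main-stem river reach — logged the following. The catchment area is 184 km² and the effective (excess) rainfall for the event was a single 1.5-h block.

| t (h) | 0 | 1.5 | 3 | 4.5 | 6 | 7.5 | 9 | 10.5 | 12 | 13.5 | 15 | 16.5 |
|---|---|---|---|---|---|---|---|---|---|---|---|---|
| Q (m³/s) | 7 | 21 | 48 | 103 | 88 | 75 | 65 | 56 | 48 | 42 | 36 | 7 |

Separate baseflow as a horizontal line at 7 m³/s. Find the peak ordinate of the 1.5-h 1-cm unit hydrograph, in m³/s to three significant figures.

U_p ≈ 63.9 m³/s

Direct runoff: 0.0, 14.0, 41.0, 96.0, 81.0, 68.0, 58.0, 49.0, 41.0, 35.0, 29.0, 0.0 m³/s; ΣQ_DR = 512.0 m³/s, peak = 96.0 m³/s.
Runoff depth d = ΣQ_DR·Δt / A = 512.0 × 5400 / (184 km²) = 15.03 mm.
The 1-cm UH is the DRH scaled by (10 mm)/d, so U_p = 96.0 × 10/15.03 = 63.9 m³/s.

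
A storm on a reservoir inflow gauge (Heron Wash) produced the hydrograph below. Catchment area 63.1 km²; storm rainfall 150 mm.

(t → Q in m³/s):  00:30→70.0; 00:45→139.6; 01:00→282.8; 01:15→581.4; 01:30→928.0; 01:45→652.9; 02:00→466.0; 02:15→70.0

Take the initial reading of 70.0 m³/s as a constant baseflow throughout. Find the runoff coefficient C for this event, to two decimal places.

C ≈ 0.25

ΣQ_DR = 2631 m³/s; V = ΣQ_DR·Δt = 2.368 × 10^6 m³.
Runoff depth d = V / A = 37.52 mm.
C = d / P = 37.52 / 150 = 0.25.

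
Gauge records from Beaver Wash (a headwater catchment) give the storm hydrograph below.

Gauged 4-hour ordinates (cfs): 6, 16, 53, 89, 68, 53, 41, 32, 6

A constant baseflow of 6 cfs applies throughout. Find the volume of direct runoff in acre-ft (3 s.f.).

V ≈ 102 acre-ft

Direct-runoff ordinates (Q − Q_b): 0.0, 10.0, 47.0, 83.0, 62.0, 47.0, 35.0, 26.0, 0.0 cfs.
ΣQ_DR = 310.0 cfs.
With Δt = 4 h = 14400 s, V = ΣQ_DR · Δt = 310.0 × 14400 = 4.46 × 10^6 ft³ = 102 acre-ft.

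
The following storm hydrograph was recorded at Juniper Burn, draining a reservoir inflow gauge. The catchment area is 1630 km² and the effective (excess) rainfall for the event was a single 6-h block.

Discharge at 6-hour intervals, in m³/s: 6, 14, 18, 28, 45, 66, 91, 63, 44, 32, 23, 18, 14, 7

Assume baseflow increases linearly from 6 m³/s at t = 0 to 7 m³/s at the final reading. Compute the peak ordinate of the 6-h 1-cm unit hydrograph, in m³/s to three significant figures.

U_p ≈ 169 m³/s

Direct runoff: 0.00, 7.92, 11.85, 21.77, 38.69, 59.62, 84.54, 56.46, 37.38, 25.31, 16.23, 11.15, 7.08, 0.00 m³/s; ΣQ_DR = 378.0 m³/s, peak = 84.54 m³/s.
Runoff depth d = ΣQ_DR·Δt / A = 378.0 × 21600 / (1630 km²) = 5.009 mm.
The 1-cm UH is the DRH scaled by (10 mm)/d, so U_p = 84.54 × 10/5.009 = 169 m³/s.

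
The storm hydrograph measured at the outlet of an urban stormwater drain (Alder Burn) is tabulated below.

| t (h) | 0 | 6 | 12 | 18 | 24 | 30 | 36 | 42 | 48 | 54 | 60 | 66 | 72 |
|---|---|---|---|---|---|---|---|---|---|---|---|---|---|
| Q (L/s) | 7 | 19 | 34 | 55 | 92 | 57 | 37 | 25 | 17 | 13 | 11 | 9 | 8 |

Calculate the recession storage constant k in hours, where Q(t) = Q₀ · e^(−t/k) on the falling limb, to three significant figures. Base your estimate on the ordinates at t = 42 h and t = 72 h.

On the falling limb, Q drops from 25 to 8 L/s between t = 42 h and t = 72 h (Δt = 30 h).
k = −Δt / ln(Q₂/Q₁) = −30 / ln(8/25) = 26.3 h.

k ≈ 26.3 h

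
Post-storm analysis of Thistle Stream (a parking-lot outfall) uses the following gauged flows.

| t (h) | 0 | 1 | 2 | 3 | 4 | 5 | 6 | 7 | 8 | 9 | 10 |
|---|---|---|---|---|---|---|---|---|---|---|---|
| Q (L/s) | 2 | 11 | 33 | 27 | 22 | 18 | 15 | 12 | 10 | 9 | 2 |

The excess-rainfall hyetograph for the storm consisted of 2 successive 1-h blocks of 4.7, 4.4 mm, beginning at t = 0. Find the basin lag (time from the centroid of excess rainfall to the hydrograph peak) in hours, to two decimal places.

Centroid of excess rainfall: t_c = Σ P_i·t̄_i / ΣP_i = 0.9835 h (block centres at 0.5, 1.5 h).
Hydrograph peak occurs at t = 2 h, so basin lag t_L = 2 − 0.9835 = 1.02 h.

t_L ≈ 1.02 h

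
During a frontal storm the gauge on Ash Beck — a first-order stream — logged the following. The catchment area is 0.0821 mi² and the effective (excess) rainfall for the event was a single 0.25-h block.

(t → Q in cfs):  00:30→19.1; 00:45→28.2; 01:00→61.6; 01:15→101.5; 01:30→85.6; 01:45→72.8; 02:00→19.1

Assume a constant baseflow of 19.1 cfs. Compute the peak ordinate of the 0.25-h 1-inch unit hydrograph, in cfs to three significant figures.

Direct runoff: 0.0, 9.1, 42.5, 82.4, 66.5, 53.7, 0.0 cfs; ΣQ_DR = 254.2 cfs, peak = 82.4 cfs.
Runoff depth d = ΣQ_DR·Δt / A = 254.2 × 900 / (0.0821 mi²) = 1.199 in.
The 1-inch UH is the DRH scaled by (1 in)/d, so U_p = 82.4 × 1/1.199 = 68.7 cfs.

U_p ≈ 68.7 cfs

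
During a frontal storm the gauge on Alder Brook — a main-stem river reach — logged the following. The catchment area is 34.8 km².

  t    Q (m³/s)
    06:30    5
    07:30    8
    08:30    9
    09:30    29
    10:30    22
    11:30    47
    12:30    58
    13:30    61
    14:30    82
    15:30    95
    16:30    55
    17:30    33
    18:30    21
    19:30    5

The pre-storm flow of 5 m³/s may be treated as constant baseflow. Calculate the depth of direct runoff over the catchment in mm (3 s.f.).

Direct runoff: 0.0, 3.0, 4.0, 24.0, 17.0, 42.0, 53.0, 56.0, 77.0, 90.0, 50.0, 28.0, 16.0, 0.0 m³/s; ΣQ_DR = 460.0 m³/s.
V = ΣQ_DR · Δt = 460.0 × 3600 s = 1.656 × 10^6 m³.
Over A = 34.8 km², depth = V / A = 47.6 mm.

d ≈ 47.6 mm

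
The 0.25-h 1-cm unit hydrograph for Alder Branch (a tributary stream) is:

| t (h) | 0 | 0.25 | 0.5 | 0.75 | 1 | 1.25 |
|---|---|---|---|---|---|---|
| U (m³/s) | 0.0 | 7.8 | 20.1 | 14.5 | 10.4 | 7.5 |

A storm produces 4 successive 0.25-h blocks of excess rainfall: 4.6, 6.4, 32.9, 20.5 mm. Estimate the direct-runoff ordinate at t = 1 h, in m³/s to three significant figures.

Q ≈ 96.2 m³/s

By discrete convolution, Q_j = Σ (P_i / 10 mm) · U_{j−i}.
At t = 1 h (j=4): Q = (4.6/10)·10.4 + (6.4/10)·14.5 + (32.9/10)·20.1 + (20.5/10)·7.8 = 96.2 m³/s.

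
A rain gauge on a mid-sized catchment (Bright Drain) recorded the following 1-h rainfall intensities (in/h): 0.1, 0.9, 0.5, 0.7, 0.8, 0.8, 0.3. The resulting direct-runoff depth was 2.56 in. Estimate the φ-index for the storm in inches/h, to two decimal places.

Only the 6 blocks with intensity above φ contribute runoff: 0.9, 0.5, 0.7, 0.8, 0.8, 0.3 in/h.
Σ(I−φ)·Δt = d  ⇒  (0.9+0.5+0.7+0.8+0.8+0.3 − 6φ)·1 = 2.56
φ = (4.000 − 2.56/1) / 6 = 0.24 in/h.

φ ≈ 0.24 in/h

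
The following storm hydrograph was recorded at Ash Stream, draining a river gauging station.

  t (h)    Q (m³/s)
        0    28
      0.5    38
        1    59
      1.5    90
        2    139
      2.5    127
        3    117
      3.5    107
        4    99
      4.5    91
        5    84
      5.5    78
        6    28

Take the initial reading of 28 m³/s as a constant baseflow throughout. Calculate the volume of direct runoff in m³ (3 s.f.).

Direct-runoff ordinates (Q − Q_b): 0.0, 10.0, 31.0, 62.0, 111.0, 99.0, 89.0, 79.0, 71.0, 63.0, 56.0, 50.0, 0.0 m³/s.
ΣQ_DR = 721.0 m³/s.
With Δt = 0.5 h = 1800 s, V = ΣQ_DR · Δt = 721.0 × 1800 = 1.30 × 10^6 m³.

V ≈ 1.30 × 10^6 m³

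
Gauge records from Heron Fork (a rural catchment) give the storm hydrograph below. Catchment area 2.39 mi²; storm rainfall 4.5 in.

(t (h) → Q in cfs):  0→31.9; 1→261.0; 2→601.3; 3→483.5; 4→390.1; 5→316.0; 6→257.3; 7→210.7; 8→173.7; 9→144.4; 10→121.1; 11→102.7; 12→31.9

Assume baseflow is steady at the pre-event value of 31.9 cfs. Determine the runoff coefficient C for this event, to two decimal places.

C ≈ 0.39

ΣQ_DR = 2711 cfs; V = ΣQ_DR·Δt = 9.759 × 10^6 ft³.
Runoff depth d = V / A = 1.758 in.
C = d / P = 1.758 / 4.5 = 0.39.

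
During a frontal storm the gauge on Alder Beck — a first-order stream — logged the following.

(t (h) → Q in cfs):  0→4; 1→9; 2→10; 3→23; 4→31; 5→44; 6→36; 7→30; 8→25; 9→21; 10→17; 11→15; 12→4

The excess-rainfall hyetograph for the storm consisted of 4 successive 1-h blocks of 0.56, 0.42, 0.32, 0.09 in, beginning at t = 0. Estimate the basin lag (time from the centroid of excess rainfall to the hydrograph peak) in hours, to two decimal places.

t_L ≈ 3.54 h

Centroid of excess rainfall: t_c = Σ P_i·t̄_i / ΣP_i = 1.4568 h (block centres at 0.5, 1.5, 2.5, 3.5 h).
Hydrograph peak occurs at t = 5 h, so basin lag t_L = 5 − 1.4568 = 3.54 h.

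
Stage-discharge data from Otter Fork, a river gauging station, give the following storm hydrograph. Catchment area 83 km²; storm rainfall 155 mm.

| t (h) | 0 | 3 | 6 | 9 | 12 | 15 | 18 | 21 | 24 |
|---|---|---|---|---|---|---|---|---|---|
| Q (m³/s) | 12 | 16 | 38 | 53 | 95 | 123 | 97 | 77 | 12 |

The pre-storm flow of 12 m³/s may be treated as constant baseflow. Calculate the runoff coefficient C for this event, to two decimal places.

C ≈ 0.35

ΣQ_DR = 415.0 m³/s; V = ΣQ_DR·Δt = 4.482 × 10^6 m³.
Runoff depth d = V / A = 54.00 mm.
C = d / P = 54.00 / 155 = 0.35.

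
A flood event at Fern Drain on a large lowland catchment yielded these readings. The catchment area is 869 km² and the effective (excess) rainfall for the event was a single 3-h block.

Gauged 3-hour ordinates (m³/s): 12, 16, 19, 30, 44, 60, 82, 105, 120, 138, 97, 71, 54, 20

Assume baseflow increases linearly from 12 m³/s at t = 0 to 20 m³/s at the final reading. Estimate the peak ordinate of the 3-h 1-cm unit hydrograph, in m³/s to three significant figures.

Direct runoff: 0.00, 3.38, 5.77, 16.15, 29.54, 44.92, 66.31, 88.69, 103.08, 120.46, 78.85, 52.23, 34.62, 0.00 m³/s; ΣQ_DR = 644.0 m³/s, peak = 120.46 m³/s.
Runoff depth d = ΣQ_DR·Δt / A = 644.0 × 10800 / (869 km²) = 8.004 mm.
The 1-cm UH is the DRH scaled by (10 mm)/d, so U_p = 120.46 × 10/8.004 = 151 m³/s.

U_p ≈ 151 m³/s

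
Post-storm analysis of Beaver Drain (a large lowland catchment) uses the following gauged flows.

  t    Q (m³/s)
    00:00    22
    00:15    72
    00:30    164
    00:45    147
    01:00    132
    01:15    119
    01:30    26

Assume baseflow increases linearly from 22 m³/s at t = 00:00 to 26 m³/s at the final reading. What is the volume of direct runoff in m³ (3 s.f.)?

V ≈ 4.63 × 10^5 m³

Direct-runoff ordinates (Q − Q_b): 0.00, 49.33, 140.67, 123.00, 107.33, 93.67, 0.00 m³/s.
ΣQ_DR = 514.0 m³/s.
With Δt = 0.25 h = 900 s, V = ΣQ_DR · Δt = 514.0 × 900 = 4.63 × 10^5 m³.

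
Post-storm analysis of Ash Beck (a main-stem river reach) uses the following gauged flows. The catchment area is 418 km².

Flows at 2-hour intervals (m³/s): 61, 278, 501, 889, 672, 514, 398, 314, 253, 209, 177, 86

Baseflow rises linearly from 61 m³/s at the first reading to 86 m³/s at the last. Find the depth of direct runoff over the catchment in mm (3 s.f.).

d ≈ 59.8 mm

Direct runoff: 0.00, 214.73, 435.45, 821.18, 601.91, 441.64, 323.36, 237.09, 173.82, 127.55, 93.27, 0.00 m³/s; ΣQ_DR = 3470 m³/s.
V = ΣQ_DR · Δt = 3470 × 7200 s = 2.498 × 10^7 m³.
Over A = 418 km², depth = V / A = 59.8 mm.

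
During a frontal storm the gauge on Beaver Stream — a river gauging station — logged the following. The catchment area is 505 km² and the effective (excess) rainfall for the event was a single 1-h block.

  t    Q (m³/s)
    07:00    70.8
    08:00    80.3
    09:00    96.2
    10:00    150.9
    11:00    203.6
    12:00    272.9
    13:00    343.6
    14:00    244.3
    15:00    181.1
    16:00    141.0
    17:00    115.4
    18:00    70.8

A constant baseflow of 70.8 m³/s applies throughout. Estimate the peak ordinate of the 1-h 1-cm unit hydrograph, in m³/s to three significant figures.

Direct runoff: 0.0, 9.5, 25.4, 80.1, 132.8, 202.1, 272.8, 173.5, 110.3, 70.2, 44.6, 0.0 m³/s; ΣQ_DR = 1121 m³/s, peak = 272.8 m³/s.
Runoff depth d = ΣQ_DR·Δt / A = 1121 × 3600 / (505 km²) = 7.993 mm.
The 1-cm UH is the DRH scaled by (10 mm)/d, so U_p = 272.8 × 10/7.993 = 341 m³/s.

U_p ≈ 341 m³/s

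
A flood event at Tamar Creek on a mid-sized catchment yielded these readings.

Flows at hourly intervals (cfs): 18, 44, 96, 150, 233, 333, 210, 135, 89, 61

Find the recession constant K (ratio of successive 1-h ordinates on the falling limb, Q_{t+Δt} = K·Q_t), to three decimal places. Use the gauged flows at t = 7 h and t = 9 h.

K ≈ 0.672

Using the recession-limb readings at t = 7 h and t = 9 h: Q falls from 135 to 61 cfs over 2 intervals.
K = (Q₂/Q₁)^(1/2) = (61/135)^(1/2) = 0.672.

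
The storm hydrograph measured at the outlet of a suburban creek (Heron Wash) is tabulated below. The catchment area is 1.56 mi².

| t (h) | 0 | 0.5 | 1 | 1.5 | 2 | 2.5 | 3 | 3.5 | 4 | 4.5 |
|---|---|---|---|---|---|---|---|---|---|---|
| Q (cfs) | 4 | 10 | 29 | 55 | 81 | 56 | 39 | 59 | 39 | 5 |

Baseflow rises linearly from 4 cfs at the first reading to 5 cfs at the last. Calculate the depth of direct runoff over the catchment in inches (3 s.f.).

d ≈ 0.165 in

Direct runoff: 0.00, 5.89, 24.78, 50.67, 76.56, 51.44, 34.33, 54.22, 34.11, 0.00 cfs; ΣQ_DR = 332.0 cfs.
V = ΣQ_DR · Δt = 332.0 × 1800 s = 5.976 × 10^5 ft³.
Over A = 1.56 mi², depth = V / A = 0.165 in.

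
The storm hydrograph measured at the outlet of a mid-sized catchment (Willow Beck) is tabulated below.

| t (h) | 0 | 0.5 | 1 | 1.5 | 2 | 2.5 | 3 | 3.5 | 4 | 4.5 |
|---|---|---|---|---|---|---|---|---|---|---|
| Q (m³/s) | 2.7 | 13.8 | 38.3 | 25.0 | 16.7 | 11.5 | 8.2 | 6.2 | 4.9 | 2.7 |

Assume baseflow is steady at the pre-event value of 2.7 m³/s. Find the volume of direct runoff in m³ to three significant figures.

V ≈ 1.85 × 10^5 m³

Direct-runoff ordinates (Q − Q_b): 0.0, 11.1, 35.6, 22.3, 14.0, 8.8, 5.5, 3.5, 2.2, 0.0 m³/s.
ΣQ_DR = 103.0 m³/s.
With Δt = 0.5 h = 1800 s, V = ΣQ_DR · Δt = 103.0 × 1800 = 1.85 × 10^5 m³.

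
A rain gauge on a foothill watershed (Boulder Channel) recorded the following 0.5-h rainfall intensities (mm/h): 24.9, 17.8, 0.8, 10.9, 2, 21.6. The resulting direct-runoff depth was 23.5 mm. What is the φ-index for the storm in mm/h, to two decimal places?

Only the 4 blocks with intensity above φ contribute runoff: 24.9, 17.8, 10.9, 21.6 mm/h.
Σ(I−φ)·Δt = d  ⇒  (24.9+17.8+10.9+21.6 − 4φ)·0.5 = 23.5
φ = (75.20 − 23.5/0.5) / 4 = 7.05 mm/h.

φ ≈ 7.05 mm/h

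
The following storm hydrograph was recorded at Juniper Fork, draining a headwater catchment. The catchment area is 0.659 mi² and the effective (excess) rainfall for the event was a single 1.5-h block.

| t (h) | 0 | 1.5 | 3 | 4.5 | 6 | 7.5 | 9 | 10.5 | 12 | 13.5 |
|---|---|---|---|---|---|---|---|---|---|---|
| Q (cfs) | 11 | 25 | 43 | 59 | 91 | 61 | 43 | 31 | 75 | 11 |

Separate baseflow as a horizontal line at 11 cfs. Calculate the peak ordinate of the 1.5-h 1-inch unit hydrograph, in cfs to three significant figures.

U_p ≈ 66.7 cfs

Direct runoff: 0.0, 14.0, 32.0, 48.0, 80.0, 50.0, 32.0, 20.0, 64.0, 0.0 cfs; ΣQ_DR = 340.0 cfs, peak = 80.0 cfs.
Runoff depth d = ΣQ_DR·Δt / A = 340.0 × 5400 / (0.659 mi²) = 1.199 in.
The 1-inch UH is the DRH scaled by (1 in)/d, so U_p = 80.0 × 1/1.199 = 66.7 cfs.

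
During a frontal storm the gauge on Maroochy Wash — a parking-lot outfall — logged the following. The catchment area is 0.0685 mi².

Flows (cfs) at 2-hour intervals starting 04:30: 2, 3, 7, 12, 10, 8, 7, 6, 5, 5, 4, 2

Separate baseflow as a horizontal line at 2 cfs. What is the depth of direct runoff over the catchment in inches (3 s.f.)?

d ≈ 2.13 in

Direct runoff: 0.0, 1.0, 5.0, 10.0, 8.0, 6.0, 5.0, 4.0, 3.0, 3.0, 2.0, 0.0 cfs; ΣQ_DR = 47.00 cfs.
V = ΣQ_DR · Δt = 47.00 × 7200 s = 3.384 × 10^5 ft³.
Over A = 0.0685 mi², depth = V / A = 2.13 in.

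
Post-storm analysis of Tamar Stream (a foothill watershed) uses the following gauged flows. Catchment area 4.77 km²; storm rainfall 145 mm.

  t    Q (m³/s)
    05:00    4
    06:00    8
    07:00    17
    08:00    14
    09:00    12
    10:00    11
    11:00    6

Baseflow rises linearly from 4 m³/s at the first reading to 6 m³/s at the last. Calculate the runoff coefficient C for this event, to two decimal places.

ΣQ_DR = 37.00 m³/s; V = ΣQ_DR·Δt = 1.332 × 10^5 m³.
Runoff depth d = V / A = 27.92 mm.
C = d / P = 27.92 / 145 = 0.19.

C ≈ 0.19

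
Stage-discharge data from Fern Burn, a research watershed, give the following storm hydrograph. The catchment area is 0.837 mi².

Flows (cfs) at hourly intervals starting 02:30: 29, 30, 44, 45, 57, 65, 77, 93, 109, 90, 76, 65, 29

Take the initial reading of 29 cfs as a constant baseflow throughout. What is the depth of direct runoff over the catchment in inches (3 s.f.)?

Direct runoff: 0.0, 1.0, 15.0, 16.0, 28.0, 36.0, 48.0, 64.0, 80.0, 61.0, 47.0, 36.0, 0.0 cfs; ΣQ_DR = 432.0 cfs.
V = ΣQ_DR · Δt = 432.0 × 3600 s = 1.555 × 10^6 ft³.
Over A = 0.837 mi², depth = V / A = 0.800 in.

d ≈ 0.800 in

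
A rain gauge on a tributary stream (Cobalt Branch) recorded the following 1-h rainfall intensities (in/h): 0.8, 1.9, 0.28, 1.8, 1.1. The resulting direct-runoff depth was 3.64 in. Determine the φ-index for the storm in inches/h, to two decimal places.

Only the 4 blocks with intensity above φ contribute runoff: 0.8, 1.9, 1.8, 1.1 in/h.
Σ(I−φ)·Δt = d  ⇒  (0.8+1.9+1.8+1.1 − 4φ)·1 = 3.64
φ = (5.600 − 3.64/1) / 4 = 0.49 in/h.

φ ≈ 0.49 in/h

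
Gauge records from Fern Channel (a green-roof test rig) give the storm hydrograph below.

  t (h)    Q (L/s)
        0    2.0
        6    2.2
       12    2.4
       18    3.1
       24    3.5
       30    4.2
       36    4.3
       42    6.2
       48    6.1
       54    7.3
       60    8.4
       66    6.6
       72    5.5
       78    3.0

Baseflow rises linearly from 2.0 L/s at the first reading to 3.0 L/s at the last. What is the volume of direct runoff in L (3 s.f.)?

Direct-runoff ordinates (Q − Q_b): 0.00, 0.12, 0.25, 0.87, 1.19, 1.82, 1.84, 3.66, 3.48, 4.61, 5.63, 3.75, 2.58, 0.00 L/s.
ΣQ_DR = 29.80 L/s.
With Δt = 6 h = 21600 s, V = ΣQ_DR · Δt = 29.80 × 21600 = 6.44 × 10^5 L.

V ≈ 6.44 × 10^5 L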